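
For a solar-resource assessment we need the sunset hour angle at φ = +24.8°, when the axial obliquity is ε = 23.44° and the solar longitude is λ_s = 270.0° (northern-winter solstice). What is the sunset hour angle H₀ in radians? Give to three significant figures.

Solar declination: sin δ = sin ε · sin λ_s = sin 23.44° × sin 270.0° = -0.39779, so δ = -23.440°.
cos H₀ = −tan φ · tan δ = −tan(+24.8°) × tan(-23.440°) = 0.2003, so H₀ = 1.3691 rad = 78.44°.

H₀ = 1.37 rad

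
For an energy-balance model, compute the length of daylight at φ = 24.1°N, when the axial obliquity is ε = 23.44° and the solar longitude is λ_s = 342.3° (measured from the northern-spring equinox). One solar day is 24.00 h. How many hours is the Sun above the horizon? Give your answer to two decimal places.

11.58 h

Solar declination: sin δ = sin ε · sin λ_s = sin 23.44° × sin 342.3° = -0.12094, so δ = -6.946°.
cos H₀ = −tan φ · tan δ = −tan(+24.1°) × tan(-6.946°) = 0.0545, so H₀ = 1.5163 rad = 86.88°.
Daylight = 2H₀/(2π) × 24.00 h = (1.5163/π) × 24.00 = 11.58 h.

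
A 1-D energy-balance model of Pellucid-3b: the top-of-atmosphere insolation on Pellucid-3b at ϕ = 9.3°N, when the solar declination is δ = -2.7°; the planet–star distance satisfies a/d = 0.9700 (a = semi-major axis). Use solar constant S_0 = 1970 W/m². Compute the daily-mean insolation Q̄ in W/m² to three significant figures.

Q̄ ≈ 575 W/m²

cos h₀ = −tan(+9.3°) tan(-2.700°) = 0.0077, h₀ = 1.5631 rad.
Bracket: h₀ sin ϕ sin δ + cos ϕ cos δ sin h₀ = 1.5631×0.16160×-0.04711 + 0.98686×0.99889×0.99997 = -0.011900 + 0.985735 = 0.973835.
Inverse-square distance factor (a/d)² = 0.9700² = 0.940900.
Q̄ = (S_0/π) × 0.940900 × [bracket] = (1970/π) × 0.940900 × 0.973835 = 574.6 W/m².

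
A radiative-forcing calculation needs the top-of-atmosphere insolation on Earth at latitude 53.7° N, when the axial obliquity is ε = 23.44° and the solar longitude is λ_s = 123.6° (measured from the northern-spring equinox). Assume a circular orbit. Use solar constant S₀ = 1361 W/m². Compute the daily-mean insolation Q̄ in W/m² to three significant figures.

Solar declination: sin δ = sin ε · sin λ_s = sin 23.44° × sin 123.6° = 0.33133, so δ = +19.349°.
cos H₀ = −tan(+53.7°) tan(+19.349°) = -0.4780, H₀ = 2.0692 rad.
Bracket: H₀ sin φ sin δ + cos φ cos δ sin H₀ = 2.0692×0.80593×0.33133 + 0.59201×0.94352×0.87833 = 0.552536 + 0.490612 = 1.043148.
Q̄ = (S₀/π) × [bracket] = (1361/π) × 1.043148 = 451.9 W/m².

Q̄ ≈ 452 W/m²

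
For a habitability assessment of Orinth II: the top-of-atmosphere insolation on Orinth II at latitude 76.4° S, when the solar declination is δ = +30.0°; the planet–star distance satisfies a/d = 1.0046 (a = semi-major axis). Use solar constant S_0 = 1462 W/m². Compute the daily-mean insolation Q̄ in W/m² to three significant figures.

cos h₀ = −tan(-76.4°) tan(+30.000°) = 2.3865 ≥ 1 ⇒ polar night, h₀ = 0 and Q̄ = 0.
Inverse-square distance factor (a/d)² = 1.0046² = 1.009221.

Q̄ ≈ 0.00 W/m²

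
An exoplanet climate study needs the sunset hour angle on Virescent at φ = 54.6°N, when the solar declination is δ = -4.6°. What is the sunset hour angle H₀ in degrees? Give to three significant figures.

cos H₀ = −tan φ · tan δ = −tan(+54.6°) × tan(-4.600°) = 0.1132, so H₀ = 1.4573 rad = 83.50°.

H₀ = 83.5°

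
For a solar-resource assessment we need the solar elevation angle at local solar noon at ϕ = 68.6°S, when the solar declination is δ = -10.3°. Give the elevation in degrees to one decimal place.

31.7°

At local noon the hour angle is zero, so the zenith angle equals |ϕ − δ| = |-68.6° − (-10.300°)| = 58.300°.
Elevation = 90° − 58.300° = 31.7°.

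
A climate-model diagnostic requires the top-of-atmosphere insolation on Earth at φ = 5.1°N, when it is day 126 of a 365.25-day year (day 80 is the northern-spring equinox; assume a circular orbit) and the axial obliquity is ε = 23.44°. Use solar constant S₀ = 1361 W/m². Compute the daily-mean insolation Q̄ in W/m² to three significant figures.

Solar longitude: λ_s = 360° × (126 − 80)/365.25 = 45.339°.
sin δ = sin 23.44° × sin 45.339° = 0.28294, so δ = +16.436°.
cos H₀ = −tan(+5.1°) tan(+16.436°) = -0.0263, H₀ = 1.5971 rad.
Bracket: H₀ sin φ sin δ + cos φ cos δ sin H₀ = 1.5971×0.08889×0.28294 + 0.99604×0.95914×0.99965 = 0.040168 + 0.955007 = 0.995175.
Q̄ = (S₀/π) × [bracket] = (1361/π) × 0.995175 = 431.1 W/m².

Q̄ ≈ 431 W/m²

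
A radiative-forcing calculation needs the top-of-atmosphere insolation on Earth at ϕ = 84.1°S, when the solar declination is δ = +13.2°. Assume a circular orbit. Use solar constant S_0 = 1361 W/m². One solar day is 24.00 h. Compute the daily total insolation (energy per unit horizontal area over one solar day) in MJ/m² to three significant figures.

0.00 MJ/m²

cos h₀ = −tan(-84.1°) tan(+13.200°) = 2.2697 ≥ 1 ⇒ polar night, h₀ = 0 and Q̄ = 0.
Daily total = Q̄ × 24.00 h × 3600 s/h = 0.00 MJ/m².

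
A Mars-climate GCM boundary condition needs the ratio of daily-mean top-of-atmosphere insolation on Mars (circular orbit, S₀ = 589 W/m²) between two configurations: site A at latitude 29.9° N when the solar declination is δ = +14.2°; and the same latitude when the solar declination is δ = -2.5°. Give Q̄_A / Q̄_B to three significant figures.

— Configuration A (φ=+29.9°):
cos H₀ = −tan(+29.9°) tan(+14.200°) = -0.1455, H₀ = 1.7168 rad.
Bracket: H₀ sin φ sin δ + cos φ cos δ sin H₀ = 1.7168×0.49849×0.24531 + 0.86690×0.96945×0.98936 = 0.209938 + 0.831474 = 1.041412.
Q̄ = (S₀/π) × [bracket] = (589/π) × 1.041412 = 195.25 W/m².
— Configuration B (φ=+29.9°):
cos H₀ = −tan(+29.9°) tan(-2.500°) = 0.0251, H₀ = 1.5457 rad.
Bracket: H₀ sin φ sin δ + cos φ cos δ sin H₀ = 1.5457×0.49849×-0.04362 + 0.86690×0.99905×0.99968 = -0.033610 + 0.865799 = 0.832189.
Q̄ = (S₀/π) × [bracket] = (589/π) × 0.832189 = 156.02 W/m².
Ratio Q̄_A / Q̄_B = 195.25 / 156.02 = 1.251.

Q̄_A / Q̄_B ≈ 1.25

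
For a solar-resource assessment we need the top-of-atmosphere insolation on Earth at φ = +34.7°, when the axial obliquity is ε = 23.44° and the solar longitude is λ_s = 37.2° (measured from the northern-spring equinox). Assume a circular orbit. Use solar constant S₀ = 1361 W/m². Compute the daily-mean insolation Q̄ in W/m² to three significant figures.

Q̄ ≈ 444 W/m²

Solar declination: sin δ = sin ε · sin λ_s = sin 23.44° × sin 37.2° = 0.24050, so δ = +13.916°.
cos H₀ = −tan(+34.7°) tan(+13.916°) = -0.1716, H₀ = 1.7432 rad.
Bracket: H₀ sin φ sin δ + cos φ cos δ sin H₀ = 1.7432×0.56928×0.24050 + 0.82214×0.97065×0.98517 = 0.238665 + 0.786176 = 1.024841.
Q̄ = (S₀/π) × [bracket] = (1361/π) × 1.024841 = 444.0 W/m².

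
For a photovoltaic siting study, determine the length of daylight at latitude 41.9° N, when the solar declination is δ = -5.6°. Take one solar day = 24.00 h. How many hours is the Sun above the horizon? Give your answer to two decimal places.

cos h₀ = −tan ϕ · tan δ = −tan(+41.9°) × tan(-5.600°) = 0.0880, so h₀ = 1.4827 rad = 84.95°.
Daylight = 2h₀/(2π) × 24.00 h = (1.4827/π) × 24.00 = 11.33 h.

11.33 h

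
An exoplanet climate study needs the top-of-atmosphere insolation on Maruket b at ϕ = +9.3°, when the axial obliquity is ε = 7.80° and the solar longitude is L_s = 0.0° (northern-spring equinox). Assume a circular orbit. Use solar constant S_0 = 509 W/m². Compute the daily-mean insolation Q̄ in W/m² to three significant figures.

Solar declination: sin δ = sin ε · sin L_s = sin 7.80° × sin 0.0° = 0.00000, so δ = +0.000°.
cos h₀ = −tan(+9.3°) tan(+0.000°) = -0.0000, h₀ = 1.5708 rad.
Bracket: h₀ sin ϕ sin δ + cos ϕ cos δ sin h₀ = 1.5708×0.16160×0.00000 + 0.98686×1.00000×1.00000 = 0.000000 + 0.986860 = 0.986860.
Q̄ = (S_0/π) × [bracket] = (509/π) × 0.986860 = 159.9 W/m².

Q̄ ≈ 160 W/m²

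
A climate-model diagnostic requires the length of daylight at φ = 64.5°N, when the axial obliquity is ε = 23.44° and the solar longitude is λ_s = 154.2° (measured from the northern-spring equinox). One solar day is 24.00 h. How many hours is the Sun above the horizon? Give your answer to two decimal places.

Solar declination: sin δ = sin ε · sin λ_s = sin 23.44° × sin 154.2° = 0.17313, so δ = +9.970°.
cos H₀ = −tan φ · tan δ = −tan(+64.5°) × tan(+9.970°) = -0.3685, so H₀ = 1.9482 rad = 111.63°.
Daylight = 2H₀/(2π) × 24.00 h = (1.9482/π) × 24.00 = 14.88 h.

14.88 h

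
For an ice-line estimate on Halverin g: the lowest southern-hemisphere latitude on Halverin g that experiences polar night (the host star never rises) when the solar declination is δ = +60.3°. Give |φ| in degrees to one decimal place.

|φ| = 29.7°

Polar night requires cos H₀ = −tan φ tan δ ≥ 1, i.e. tan φ tan δ ≤ −1.
The boundary is |tan φ| · |tan δ| = 1, so |φ| = 90° − |δ| = 90° − 60.3° = 29.7° in the southern hemisphere.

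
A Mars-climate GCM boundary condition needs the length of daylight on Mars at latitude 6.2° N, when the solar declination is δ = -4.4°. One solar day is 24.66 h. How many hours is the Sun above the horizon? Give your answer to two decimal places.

12.26 h

cos H₀ = −tan φ · tan δ = −tan(+6.2°) × tan(-4.400°) = 0.0084, so H₀ = 1.5624 rad = 89.52°.
Daylight = 2H₀/(2π) × 24.66 h = (1.5624/π) × 24.66 = 12.26 h.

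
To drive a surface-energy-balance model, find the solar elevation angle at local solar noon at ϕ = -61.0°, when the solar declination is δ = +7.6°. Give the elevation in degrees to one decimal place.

21.4°

At local noon the hour angle is zero, so the zenith angle equals |ϕ − δ| = |-61.0° − (+7.600°)| = 68.600°.
Elevation = 90° − 68.600° = 21.4°.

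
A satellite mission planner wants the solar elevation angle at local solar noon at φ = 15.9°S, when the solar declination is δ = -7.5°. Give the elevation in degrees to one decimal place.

81.6°

At local noon the hour angle is zero, so the zenith angle equals |φ − δ| = |-15.9° − (-7.500°)| = 8.400°.
Elevation = 90° − 8.400° = 81.6°.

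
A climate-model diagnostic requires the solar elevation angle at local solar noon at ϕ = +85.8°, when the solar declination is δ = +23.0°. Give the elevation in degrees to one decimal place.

27.2°

At local noon the hour angle is zero, so the zenith angle equals |ϕ − δ| = |+85.8° − (+23.000°)| = 62.800°.
Elevation = 90° − 62.800° = 27.2°.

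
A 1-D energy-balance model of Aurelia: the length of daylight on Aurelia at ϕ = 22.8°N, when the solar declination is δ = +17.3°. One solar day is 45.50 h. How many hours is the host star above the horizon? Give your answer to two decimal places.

cos h₀ = −tan ϕ · tan δ = −tan(+22.8°) × tan(+17.300°) = -0.1309, so h₀ = 1.7021 rad = 97.52°.
Daylight = 2h₀/(2π) × 45.50 h = (1.7021/π) × 45.50 = 24.65 h.

24.65 h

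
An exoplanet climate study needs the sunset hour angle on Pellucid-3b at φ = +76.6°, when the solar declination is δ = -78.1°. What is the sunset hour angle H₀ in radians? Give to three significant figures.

cos H₀ = −tan φ · tan δ = 19.9189 ≥ 1, so the host star never rises (polar night) and H₀ = 0.

H₀ = 0.00 rad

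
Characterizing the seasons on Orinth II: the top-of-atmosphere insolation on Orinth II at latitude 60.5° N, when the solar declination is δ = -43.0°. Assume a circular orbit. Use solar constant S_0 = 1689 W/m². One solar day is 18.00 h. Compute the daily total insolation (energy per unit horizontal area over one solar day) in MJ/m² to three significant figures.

cos h₀ = −tan(+60.5°) tan(-43.000°) = 1.6482 ≥ 1 ⇒ polar night, h₀ = 0 and Q̄ = 0.
Daily total = Q̄ × 18.00 h × 3600 s/h = 0.00 MJ/m².

0.00 MJ/m²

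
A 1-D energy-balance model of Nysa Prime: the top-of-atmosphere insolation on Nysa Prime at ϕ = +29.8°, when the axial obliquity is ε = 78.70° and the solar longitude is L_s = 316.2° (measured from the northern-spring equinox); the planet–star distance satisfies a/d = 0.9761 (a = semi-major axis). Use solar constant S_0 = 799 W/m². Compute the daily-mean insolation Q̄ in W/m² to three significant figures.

Q̄ ≈ 48.2 W/m²

Solar declination: sin δ = sin ε · sin L_s = sin 78.70° × sin 316.2° = -0.67873, so δ = -42.744°.
cos h₀ = −tan(+29.8°) tan(-42.744°) = 0.5293, h₀ = 1.0130 rad.
Bracket: h₀ sin ϕ sin δ + cos ϕ cos δ sin h₀ = 1.0130×0.49697×-0.67873 + 0.86777×0.73439×0.84844 = -0.341693 + 0.540695 = 0.199002.
Inverse-square distance factor (a/d)² = 0.9761² = 0.952771.
Q̄ = (S_0/π) × 0.952771 × [bracket] = (799/π) × 0.952771 × 0.199002 = 48.22 W/m².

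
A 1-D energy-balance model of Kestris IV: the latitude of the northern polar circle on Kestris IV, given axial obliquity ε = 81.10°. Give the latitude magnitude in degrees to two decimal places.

8.90°

The polar circle is the lowest latitude that experiences at least one full rotation of continuous daylight at the northern-summer solstice; it lies at |ϕ| = 90° − ε = 90° − 81.10° = 8.90°.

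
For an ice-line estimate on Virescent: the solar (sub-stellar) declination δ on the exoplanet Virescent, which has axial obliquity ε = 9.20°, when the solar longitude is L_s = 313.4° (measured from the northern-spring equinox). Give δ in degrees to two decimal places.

δ = -6.67°

sin δ = sin ε · sin L_s = sin 9.20° × sin 313.4° = -0.116166.
δ = arcsin(-0.116166) = -6.67°.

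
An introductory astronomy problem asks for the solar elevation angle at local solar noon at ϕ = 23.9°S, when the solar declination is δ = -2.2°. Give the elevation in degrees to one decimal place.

At local noon the hour angle is zero, so the zenith angle equals |ϕ − δ| = |-23.9° − (-2.200°)| = 21.700°.
Elevation = 90° − 21.700° = 68.3°.

68.3°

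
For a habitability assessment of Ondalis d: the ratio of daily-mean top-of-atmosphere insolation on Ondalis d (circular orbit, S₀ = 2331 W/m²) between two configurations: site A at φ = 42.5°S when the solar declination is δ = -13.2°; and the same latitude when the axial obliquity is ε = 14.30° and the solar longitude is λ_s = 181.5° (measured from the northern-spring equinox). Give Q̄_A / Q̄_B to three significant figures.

— Configuration A (φ=-42.5°):
cos H₀ = −tan(-42.5°) tan(-13.200°) = -0.2149, H₀ = 1.7874 rad.
Bracket: H₀ sin φ sin δ + cos φ cos δ sin H₀ = 1.7874×-0.67559×-0.22835 + 0.73728×0.97358×0.97663 = 0.275744 + 0.701026 = 0.976770.
Q̄ = (S₀/π) × [bracket] = (2331/π) × 0.976770 = 724.74 W/m².
— Configuration B (φ=-42.5°):
Solar declination: sin δ = sin ε · sin λ_s = sin 14.30° × sin 181.5° = -0.00647, so δ = -0.370°.
cos H₀ = −tan(-42.5°) tan(-0.370°) = -0.0059, H₀ = 1.5767 rad.
Bracket: H₀ sin φ sin δ + cos φ cos δ sin H₀ = 1.5767×-0.67559×-0.00647 + 0.73728×0.99998×0.99998 = 0.006892 + 0.737251 = 0.744143.
Q̄ = (S₀/π) × [bracket] = (2331/π) × 0.744143 = 552.14 W/m².
Ratio Q̄_A / Q̄_B = 724.74 / 552.14 = 1.313.

Q̄_A / Q̄_B ≈ 1.31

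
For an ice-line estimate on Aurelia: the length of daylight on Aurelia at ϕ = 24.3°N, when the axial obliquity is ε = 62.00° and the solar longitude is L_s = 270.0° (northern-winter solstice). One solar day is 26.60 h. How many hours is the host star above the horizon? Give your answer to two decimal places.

4.71 h

Solar declination: sin δ = sin ε · sin L_s = sin 62.00° × sin 270.0° = -0.88295, so δ = -62.000°.
cos h₀ = −tan ϕ · tan δ = −tan(+24.3°) × tan(-62.000°) = 0.8492, so h₀ = 0.5564 rad = 31.88°.
Daylight = 2h₀/(2π) × 26.60 h = (0.5564/π) × 26.60 = 4.71 h.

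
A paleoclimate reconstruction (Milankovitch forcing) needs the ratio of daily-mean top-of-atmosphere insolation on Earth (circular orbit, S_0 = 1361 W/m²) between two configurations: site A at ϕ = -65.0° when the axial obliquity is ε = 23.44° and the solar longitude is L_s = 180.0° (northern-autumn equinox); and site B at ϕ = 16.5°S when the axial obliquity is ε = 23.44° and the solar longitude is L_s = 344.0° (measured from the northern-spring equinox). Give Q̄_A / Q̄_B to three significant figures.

— Configuration A (ϕ=-65.0°):
Solar declination: sin δ = sin ε · sin L_s = sin 23.44° × sin 180.0° = 0.00000, so δ = +0.000°.
cos h₀ = −tan(-65.0°) tan(+0.000°) = 0.0000, h₀ = 1.5708 rad.
Bracket: h₀ sin ϕ sin δ + cos ϕ cos δ sin h₀ = 1.5708×-0.90631×0.00000 + 0.42262×1.00000×1.00000 = -0.000000 + 0.422620 = 0.422620.
Q̄ = (S_0/π) × [bracket] = (1361/π) × 0.422620 = 183.09 W/m².
— Configuration B (ϕ=-16.5°):
Solar declination: sin δ = sin ε · sin L_s = sin 23.44° × sin 344.0° = -0.10965, so δ = -6.295°.
cos h₀ = −tan(-16.5°) tan(-6.295°) = -0.0327, h₀ = 1.6035 rad.
Bracket: h₀ sin ϕ sin δ + cos ϕ cos δ sin h₀ = 1.6035×-0.28402×-0.10965 + 0.95882×0.99397×0.99947 = 0.049937 + 0.952533 = 1.002470.
Q̄ = (S_0/π) × [bracket] = (1361/π) × 1.002470 = 434.29 W/m².
Ratio Q̄_A / Q̄_B = 183.09 / 434.29 = 0.4216.

Q̄_A / Q̄_B ≈ 0.422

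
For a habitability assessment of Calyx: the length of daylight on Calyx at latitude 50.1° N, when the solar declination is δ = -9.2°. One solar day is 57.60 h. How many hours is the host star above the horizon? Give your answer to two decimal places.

cos H₀ = −tan φ · tan δ = −tan(+50.1°) × tan(-9.200°) = 0.1937, so H₀ = 1.3759 rad = 78.83°.
Daylight = 2H₀/(2π) × 57.60 h = (1.3759/π) × 57.60 = 25.23 h.

25.23 h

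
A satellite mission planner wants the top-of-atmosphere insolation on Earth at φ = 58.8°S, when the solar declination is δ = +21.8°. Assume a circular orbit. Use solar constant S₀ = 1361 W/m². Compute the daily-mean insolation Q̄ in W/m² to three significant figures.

Q̄ ≈ 39.6 W/m²

cos H₀ = −tan(-58.8°) tan(+21.800°) = 0.6604, H₀ = 0.8494 rad.
Bracket: H₀ sin φ sin δ + cos φ cos δ sin H₀ = 0.8494×-0.85536×0.37137 + 0.51803×0.92849×0.75089 = -0.269816 + 0.361167 = 0.091351.
Q̄ = (S₀/π) × [bracket] = (1361/π) × 0.091351 = 39.58 W/m².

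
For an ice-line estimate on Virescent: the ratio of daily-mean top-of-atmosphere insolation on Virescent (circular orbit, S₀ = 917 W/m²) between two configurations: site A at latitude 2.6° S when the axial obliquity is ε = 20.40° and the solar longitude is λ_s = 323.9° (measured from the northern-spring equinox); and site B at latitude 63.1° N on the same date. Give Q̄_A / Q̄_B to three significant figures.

— Configuration A (φ=-2.6°):
Solar declination: sin δ = sin ε · sin λ_s = sin 20.40° × sin 323.9° = -0.20538, so δ = -11.852°.
cos H₀ = −tan(-2.6°) tan(-11.852°) = -0.0095, H₀ = 1.5803 rad.
Bracket: H₀ sin φ sin δ + cos φ cos δ sin H₀ = 1.5803×-0.04536×-0.20538 + 0.99897×0.97868×0.99995 = 0.014722 + 0.977623 = 0.992345.
Q̄ = (S₀/π) × [bracket] = (917/π) × 0.992345 = 289.66 W/m².
— Configuration B (φ=+63.1°):
cos H₀ = −tan(+63.1°) tan(-11.852°) = 0.4136, H₀ = 1.1443 rad.
Bracket: H₀ sin φ sin δ + cos φ cos δ sin H₀ = 1.1443×0.89180×-0.20538 + 0.45243×0.97868×0.91044 = -0.209588 + 0.403128 = 0.193540.
Q̄ = (S₀/π) × [bracket] = (917/π) × 0.193540 = 56.492 W/m².
Ratio Q̄_A / Q̄_B = 289.66 / 56.492 = 5.127.

Q̄_A / Q̄_B ≈ 5.13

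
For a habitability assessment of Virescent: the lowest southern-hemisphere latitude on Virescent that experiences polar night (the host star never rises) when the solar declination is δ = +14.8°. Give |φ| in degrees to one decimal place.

Polar night requires cos H₀ = −tan φ tan δ ≥ 1, i.e. tan φ tan δ ≤ −1.
The boundary is |tan φ| · |tan δ| = 1, so |φ| = 90° − |δ| = 90° − 14.8° = 75.2° in the southern hemisphere.

|φ| = 75.2°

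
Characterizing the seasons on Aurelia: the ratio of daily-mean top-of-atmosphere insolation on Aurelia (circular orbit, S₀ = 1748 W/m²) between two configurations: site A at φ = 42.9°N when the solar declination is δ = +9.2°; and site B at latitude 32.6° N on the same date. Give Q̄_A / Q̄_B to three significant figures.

Q̄_A / Q̄_B ≈ 0.929

— Configuration A (φ=+42.9°):
cos H₀ = −tan(+42.9°) tan(+9.200°) = -0.1505, H₀ = 1.7219 rad.
Bracket: H₀ sin φ sin δ + cos φ cos δ sin H₀ = 1.7219×0.68072×0.15988 + 0.73254×0.98714×0.98861 = 0.187400 + 0.714883 = 0.902283.
Q̄ = (S₀/π) × [bracket] = (1748/π) × 0.902283 = 502.04 W/m².
— Configuration B (φ=+32.6°):
cos H₀ = −tan(+32.6°) tan(+9.200°) = -0.1036, H₀ = 1.6746 rad.
Bracket: H₀ sin φ sin δ + cos φ cos δ sin H₀ = 1.6746×0.53877×0.15988 + 0.84245×0.98714×0.99462 = 0.144248 + 0.827142 = 0.971390.
Q̄ = (S₀/π) × [bracket] = (1748/π) × 0.971390 = 540.49 W/m².
Ratio Q̄_A / Q̄_B = 502.04 / 540.49 = 0.9289.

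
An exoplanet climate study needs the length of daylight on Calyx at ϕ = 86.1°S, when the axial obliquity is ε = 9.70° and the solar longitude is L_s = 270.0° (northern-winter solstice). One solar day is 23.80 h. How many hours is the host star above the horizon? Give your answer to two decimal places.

23.80 h

Solar declination: sin δ = sin ε · sin L_s = sin 9.70° × sin 270.0° = -0.16849, so δ = -9.700°.
Sunrise equation: cos h₀ = −tan ϕ · tan δ = -2.5073 ≤ −1, so the host star never sets (polar day) and h₀ = π.
Daylight = 2h₀/(2π) × 23.80 h = (3.1416/π) × 23.80 = 23.80 h.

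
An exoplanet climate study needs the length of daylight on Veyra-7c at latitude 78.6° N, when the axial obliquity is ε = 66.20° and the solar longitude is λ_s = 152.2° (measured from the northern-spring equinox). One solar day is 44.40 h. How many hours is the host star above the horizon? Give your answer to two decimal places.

44.40 h

Solar declination: sin δ = sin ε · sin λ_s = sin 66.20° × sin 152.2° = 0.42672, so δ = +25.260°.
Sunrise equation: cos H₀ = −tan φ · tan δ = -2.3401 ≤ −1, so the host star never sets (polar day) and H₀ = π.
Daylight = 2H₀/(2π) × 44.40 h = (3.1416/π) × 44.40 = 44.40 h.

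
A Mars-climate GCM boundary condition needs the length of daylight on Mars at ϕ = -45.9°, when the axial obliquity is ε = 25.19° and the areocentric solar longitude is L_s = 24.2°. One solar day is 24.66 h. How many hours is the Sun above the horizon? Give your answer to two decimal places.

sin δ = sin 25.19° × sin 24.2° = 0.17447, so δ = +10.048°.
cos h₀ = −tan ϕ · tan δ = −tan(-45.9°) × tan(+10.048°) = 0.1828, so h₀ = 1.3869 rad = 79.46°.
Daylight = 2h₀/(2π) × 24.66 h = (1.3869/π) × 24.66 = 10.89 h.

10.89 h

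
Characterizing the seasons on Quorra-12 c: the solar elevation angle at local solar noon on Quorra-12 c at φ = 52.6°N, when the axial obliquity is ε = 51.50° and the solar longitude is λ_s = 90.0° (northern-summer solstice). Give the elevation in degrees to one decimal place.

Solar declination: sin δ = sin ε · sin λ_s = sin 51.50° × sin 90.0° = 0.78261, so δ = +51.500°.
At local noon the hour angle is zero, so the zenith angle equals |φ − δ| = |+52.6° − (+51.500°)| = 1.100°.
Elevation = 90° − 1.100° = 88.9°.

88.9°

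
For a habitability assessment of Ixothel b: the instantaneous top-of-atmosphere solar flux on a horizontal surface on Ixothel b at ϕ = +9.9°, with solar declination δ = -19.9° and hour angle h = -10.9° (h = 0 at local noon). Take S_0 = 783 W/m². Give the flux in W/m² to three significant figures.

cos θ_z = sin ϕ sin δ + cos ϕ cos δ cos h = -0.058521 + 0.909575 = 0.851054.
Flux = S_0 · cos θ_z = 783 × 0.851054 = 666.4 W/m².

666 W/m²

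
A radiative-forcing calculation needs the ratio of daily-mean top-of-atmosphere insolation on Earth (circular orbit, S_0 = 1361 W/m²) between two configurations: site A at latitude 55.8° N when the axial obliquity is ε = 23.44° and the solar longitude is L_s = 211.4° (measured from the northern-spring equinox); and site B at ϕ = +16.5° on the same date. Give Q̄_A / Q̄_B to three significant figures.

Q̄_A / Q̄_B ≈ 0.363

— Configuration A (ϕ=+55.8°):
Solar declination: sin δ = sin ε · sin L_s = sin 23.44° × sin 211.4° = -0.20725, so δ = -11.961°.
cos h₀ = −tan(+55.8°) tan(-11.961°) = 0.3117, h₀ = 1.2538 rad.
Bracket: h₀ sin ϕ sin δ + cos ϕ cos δ sin h₀ = 1.2538×0.82708×-0.20725 + 0.56208×0.97829×0.95017 = -0.214917 + 0.522477 = 0.307560.
Q̄ = (S_0/π) × [bracket] = (1361/π) × 0.307560 = 133.24 W/m².
— Configuration B (ϕ=+16.5°):
cos h₀ = −tan(+16.5°) tan(-11.961°) = 0.0628, h₀ = 1.5080 rad.
Bracket: h₀ sin ϕ sin δ + cos ϕ cos δ sin h₀ = 1.5080×0.28402×-0.20725 + 0.95882×0.97829×0.99803 = -0.088766 + 0.936156 = 0.847390.
Q̄ = (S_0/π) × [bracket] = (1361/π) × 0.847390 = 367.11 W/m².
Ratio Q̄_A / Q̄_B = 133.24 / 367.11 = 0.3629.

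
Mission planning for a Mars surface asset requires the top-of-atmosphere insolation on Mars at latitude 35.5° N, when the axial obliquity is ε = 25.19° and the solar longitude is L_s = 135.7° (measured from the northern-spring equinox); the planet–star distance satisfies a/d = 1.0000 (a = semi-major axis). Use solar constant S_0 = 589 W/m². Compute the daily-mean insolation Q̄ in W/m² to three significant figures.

Solar declination: sin δ = sin ε · sin L_s = sin 25.19° × sin 135.7° = 0.29726, so δ = +17.293°.
cos h₀ = −tan(+35.5°) tan(+17.293°) = -0.2221, h₀ = 1.7947 rad.
Bracket: h₀ sin ϕ sin δ + cos ϕ cos δ sin h₀ = 1.7947×0.58070×0.29726 + 0.81412×0.95480×0.97503 = 0.309799 + 0.757912 = 1.067711.
Inverse-square distance factor (a/d)² = 1.0000² = 1.000000.
Q̄ = (S_0/π) × [bracket] = (589/π) × 1.067711 = 200.2 W/m².

Q̄ ≈ 200 W/m²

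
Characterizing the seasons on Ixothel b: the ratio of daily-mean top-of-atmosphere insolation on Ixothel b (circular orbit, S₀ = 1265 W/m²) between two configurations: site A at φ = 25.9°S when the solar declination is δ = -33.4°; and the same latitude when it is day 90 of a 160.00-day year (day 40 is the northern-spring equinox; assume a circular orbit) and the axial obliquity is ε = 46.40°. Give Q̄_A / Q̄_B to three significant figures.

Q̄_A / Q̄_B ≈ 4.25

— Configuration A (φ=-25.9°):
cos H₀ = −tan(-25.9°) tan(-33.400°) = -0.3202, H₀ = 1.8967 rad.
Bracket: H₀ sin φ sin δ + cos φ cos δ sin H₀ = 1.8967×-0.43680×-0.55048 + 0.89956×0.83485×0.94736 = 0.456061 + 0.711465 = 1.167526.
Q̄ = (S₀/π) × [bracket] = (1265/π) × 1.167526 = 470.12 W/m².
— Configuration B (φ=-25.9°):
Solar longitude: λ_s = 360° × (90 − 40)/160.00 = 112.500°.
sin δ = sin 46.40° × sin 112.500° = 0.66905, so δ = +41.994°.
cos H₀ = −tan(-25.9°) tan(+41.994°) = 0.4371, H₀ = 1.1184 rad.
Bracket: H₀ sin φ sin δ + cos φ cos δ sin H₀ = 1.1184×-0.43680×0.66905 + 0.89956×0.74322×0.89941 = -0.326842 + 0.601319 = 0.274477.
Q̄ = (S₀/π) × [bracket] = (1265/π) × 0.274477 = 110.52 W/m².
Ratio Q̄_A / Q̄_B = 470.12 / 110.52 = 4.254.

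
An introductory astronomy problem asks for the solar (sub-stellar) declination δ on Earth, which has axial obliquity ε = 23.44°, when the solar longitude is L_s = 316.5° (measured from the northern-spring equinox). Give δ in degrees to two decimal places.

δ = -15.89°

sin δ = sin ε · sin L_s = sin 23.44° × sin 316.5° = -0.273820.
δ = arcsin(-0.273820) = -15.89°.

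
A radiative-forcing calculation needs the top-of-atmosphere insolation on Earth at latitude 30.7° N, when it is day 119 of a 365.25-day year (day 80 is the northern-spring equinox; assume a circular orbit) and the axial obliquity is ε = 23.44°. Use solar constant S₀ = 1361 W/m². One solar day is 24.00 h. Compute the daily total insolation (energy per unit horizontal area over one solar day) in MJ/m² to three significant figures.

39.0 MJ/m²

Solar longitude: λ_s = 360° × (119 − 80)/365.25 = 38.439°.
sin δ = sin 23.44° × sin 38.439° = 0.24730, so δ = +14.318°.
cos H₀ = −tan(+30.7°) tan(+14.318°) = -0.1515, H₀ = 1.7229 rad.
Bracket: H₀ sin φ sin δ + cos φ cos δ sin H₀ = 1.7229×0.51054×0.24730 + 0.85985×0.96894×0.98845 = 0.217527 + 0.823520 = 1.041047.
Q̄ = (S₀/π) × [bracket] = (1361/π) × 1.041047 = 451.00 W/m².
Daily total = Q̄ × 24.00 h × 3600 s/h = 451.00 × 24.00 × 3600 / 10⁶ = 38.97 MJ/m².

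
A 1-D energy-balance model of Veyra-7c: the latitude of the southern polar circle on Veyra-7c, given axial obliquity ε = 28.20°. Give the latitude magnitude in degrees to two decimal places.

The polar circle is the lowest latitude that experiences at least one full rotation of continuous darkness at the northern-summer solstice; it lies at |ϕ| = 90° − ε = 90° − 28.20° = 61.80°.

61.80°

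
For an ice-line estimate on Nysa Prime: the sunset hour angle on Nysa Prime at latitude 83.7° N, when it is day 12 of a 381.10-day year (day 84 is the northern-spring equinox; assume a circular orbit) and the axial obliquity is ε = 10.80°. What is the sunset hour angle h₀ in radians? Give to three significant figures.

Solar longitude: L_s = 360° × (12 − 84)/381.10 = -68.014°, i.e. -68.014° + 360° = 291.986°.
sin δ = sin 10.80° × sin 291.986° = -0.17375, so δ = -10.006°.
cos h₀ = −tan ϕ · tan δ = 1.5982 ≥ 1, so the host star never rises (polar night) and h₀ = 0.

h₀ = 0.00 rad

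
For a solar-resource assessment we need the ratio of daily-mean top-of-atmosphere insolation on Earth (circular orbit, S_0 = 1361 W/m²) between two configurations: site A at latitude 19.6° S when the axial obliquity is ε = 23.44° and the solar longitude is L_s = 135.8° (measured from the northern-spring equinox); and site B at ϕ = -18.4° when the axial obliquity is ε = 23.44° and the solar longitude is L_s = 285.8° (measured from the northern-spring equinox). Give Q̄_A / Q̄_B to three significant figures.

Q̄_A / Q̄_B ≈ 0.711

— Configuration A (ϕ=-19.6°):
Solar declination: sin δ = sin ε · sin L_s = sin 23.44° × sin 135.8° = 0.27732, so δ = +16.101°.
cos h₀ = −tan(-19.6°) tan(+16.101°) = 0.1028, h₀ = 1.4678 rad.
Bracket: h₀ sin ϕ sin δ + cos ϕ cos δ sin h₀ = 1.4678×-0.33545×0.27732 + 0.94206×0.96078×0.99470 = -0.136545 + 0.900315 = 0.763770.
Q̄ = (S_0/π) × [bracket] = (1361/π) × 0.763770 = 330.88 W/m².
— Configuration B (ϕ=-18.4°):
Solar declination: sin δ = sin ε · sin L_s = sin 23.44° × sin 285.8° = -0.38276, so δ = -22.505°.
cos h₀ = −tan(-18.4°) tan(-22.505°) = -0.1378, h₀ = 1.7091 rad.
Bracket: h₀ sin ϕ sin δ + cos ϕ cos δ sin h₀ = 1.7091×-0.31565×-0.38276 + 0.94888×0.92385×0.99046 = 0.206490 + 0.868260 = 1.074750.
Q̄ = (S_0/π) × [bracket] = (1361/π) × 1.074750 = 465.60 W/m².
Ratio Q̄_A / Q̄_B = 330.88 / 465.60 = 0.7107.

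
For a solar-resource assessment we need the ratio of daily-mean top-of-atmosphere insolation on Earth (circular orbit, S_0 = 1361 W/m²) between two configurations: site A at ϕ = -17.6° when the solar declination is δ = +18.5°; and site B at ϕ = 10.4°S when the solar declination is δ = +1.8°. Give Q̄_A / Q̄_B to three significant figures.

Q̄_A / Q̄_B ≈ 0.778

— Configuration A (ϕ=-17.6°):
cos h₀ = −tan(-17.6°) tan(+18.500°) = 0.1061, h₀ = 1.4645 rad.
Bracket: h₀ sin ϕ sin δ + cos ϕ cos δ sin h₀ = 1.4645×-0.30237×0.31730 + 0.95319×0.94832×0.99435 = -0.140507 + 0.898822 = 0.758315.
Q̄ = (S_0/π) × [bracket] = (1361/π) × 0.758315 = 328.52 W/m².
— Configuration B (ϕ=-10.4°):
cos h₀ = −tan(-10.4°) tan(+1.800°) = 0.0058, h₀ = 1.5650 rad.
Bracket: h₀ sin ϕ sin δ + cos ϕ cos δ sin h₀ = 1.5650×-0.18052×0.03141 + 0.98357×0.99951×0.99998 = -0.008874 + 0.983068 = 0.974194.
Q̄ = (S_0/π) × [bracket] = (1361/π) × 0.974194 = 422.04 W/m².
Ratio Q̄_A / Q̄_B = 328.52 / 422.04 = 0.7784.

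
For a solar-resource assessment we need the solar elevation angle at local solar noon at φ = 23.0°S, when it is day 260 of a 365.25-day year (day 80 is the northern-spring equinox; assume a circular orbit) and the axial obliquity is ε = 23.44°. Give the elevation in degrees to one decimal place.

Solar longitude: λ_s = 360° × (260 − 80)/365.25 = 177.413°.
sin δ = sin 23.44° × sin 177.413° = 0.01796, so δ = +1.029°.
At local noon the hour angle is zero, so the zenith angle equals |φ − δ| = |-23.0° − (+1.029°)| = 24.029°.
Elevation = 90° − 24.029° = 66.0°.

66.0°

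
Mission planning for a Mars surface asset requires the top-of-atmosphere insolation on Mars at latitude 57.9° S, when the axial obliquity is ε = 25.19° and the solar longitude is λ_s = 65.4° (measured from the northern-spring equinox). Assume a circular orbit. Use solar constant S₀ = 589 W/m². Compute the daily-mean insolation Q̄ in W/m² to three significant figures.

Solar declination: sin δ = sin ε · sin λ_s = sin 25.19° × sin 65.4° = 0.38699, so δ = +22.767°.
cos H₀ = −tan(-57.9°) tan(+22.767°) = 0.6690, H₀ = 0.8379 rad.
Bracket: H₀ sin φ sin δ + cos φ cos δ sin H₀ = 0.8379×-0.84712×0.38699 + 0.53140×0.92208×0.74322 = -0.274686 + 0.364173 = 0.089487.
Q̄ = (S₀/π) × [bracket] = (589/π) × 0.089487 = 16.78 W/m².

Q̄ ≈ 16.8 W/m²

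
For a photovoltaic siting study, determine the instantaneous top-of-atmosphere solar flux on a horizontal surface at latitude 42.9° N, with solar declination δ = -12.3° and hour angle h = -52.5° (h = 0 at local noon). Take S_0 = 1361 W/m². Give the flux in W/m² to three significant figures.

396 W/m²

cos θ_z = sin ϕ sin δ + cos ϕ cos δ cos h = -0.145014 + 0.435707 = 0.290693.
Flux = S_0 · cos θ_z = 1361 × 0.290693 = 395.6 W/m².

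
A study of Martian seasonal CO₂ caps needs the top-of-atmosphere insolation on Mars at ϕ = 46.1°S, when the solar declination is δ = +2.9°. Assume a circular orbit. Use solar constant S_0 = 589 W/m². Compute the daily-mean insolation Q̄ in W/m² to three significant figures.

Q̄ ≈ 119 W/m²

cos h₀ = −tan(-46.1°) tan(+2.900°) = 0.0526, h₀ = 1.5181 rad.
Bracket: h₀ sin ϕ sin δ + cos ϕ cos δ sin h₀ = 1.5181×-0.72055×0.05059 + 0.69340×0.99872×0.99861 = -0.055339 + 0.691550 = 0.636211.
Q̄ = (S_0/π) × [bracket] = (589/π) × 0.636211 = 119.3 W/m².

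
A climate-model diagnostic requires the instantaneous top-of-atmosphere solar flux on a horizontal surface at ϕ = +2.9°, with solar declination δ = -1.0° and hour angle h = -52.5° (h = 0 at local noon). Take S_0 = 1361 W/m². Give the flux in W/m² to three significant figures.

cos θ_z = sin ϕ sin δ + cos ϕ cos δ cos h = -0.000883 + 0.607889 = 0.607006.
Flux = S_0 · cos θ_z = 1361 × 0.607006 = 826.1 W/m².

826 W/m²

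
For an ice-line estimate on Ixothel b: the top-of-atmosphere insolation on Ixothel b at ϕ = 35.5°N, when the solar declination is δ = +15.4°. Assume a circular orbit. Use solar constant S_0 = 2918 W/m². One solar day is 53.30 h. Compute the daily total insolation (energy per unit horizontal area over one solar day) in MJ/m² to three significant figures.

186 MJ/m²

cos h₀ = −tan(+35.5°) tan(+15.400°) = -0.1965, h₀ = 1.7686 rad.
Bracket: h₀ sin ϕ sin δ + cos ϕ cos δ sin h₀ = 1.7686×0.58070×0.26556 + 0.81412×0.96410×0.98051 = 0.272737 + 0.769596 = 1.042333.
Q̄ = (S_0/π) × [bracket] = (2918/π) × 1.042333 = 968.15 W/m².
Daily total = Q̄ × 53.30 h × 3600 s/h = 968.15 × 53.30 × 3600 / 10⁶ = 185.8 MJ/m².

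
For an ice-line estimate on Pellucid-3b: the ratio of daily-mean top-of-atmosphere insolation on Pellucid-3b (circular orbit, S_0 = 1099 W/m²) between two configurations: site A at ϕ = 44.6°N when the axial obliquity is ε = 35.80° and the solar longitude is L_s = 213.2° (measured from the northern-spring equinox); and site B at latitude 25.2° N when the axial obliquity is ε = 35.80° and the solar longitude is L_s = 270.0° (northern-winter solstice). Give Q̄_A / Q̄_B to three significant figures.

Q̄_A / Q̄_B ≈ 0.932

— Configuration A (ϕ=+44.6°):
Solar declination: sin δ = sin ε · sin L_s = sin 35.80° × sin 213.2° = -0.32030, so δ = -18.681°.
cos h₀ = −tan(+44.6°) tan(-18.681°) = 0.3334, h₀ = 1.2309 rad.
Bracket: h₀ sin ϕ sin δ + cos ϕ cos δ sin h₀ = 1.2309×0.70215×-0.32030 + 0.71203×0.94732×0.94278 = -0.276828 + 0.635924 = 0.359096.
Q̄ = (S_0/π) × [bracket] = (1099/π) × 0.359096 = 125.62 W/m².
— Configuration B (ϕ=+25.2°):
Solar declination: sin δ = sin ε · sin L_s = sin 35.80° × sin 270.0° = -0.58496, so δ = -35.800°.
cos h₀ = −tan(+25.2°) tan(-35.800°) = 0.3394, h₀ = 1.2245 rad.
Bracket: h₀ sin ϕ sin δ + cos ϕ cos δ sin h₀ = 1.2245×0.42578×-0.58496 + 0.90483×0.81106×0.94065 = -0.304979 + 0.690316 = 0.385337.
Q̄ = (S_0/π) × [bracket] = (1099/π) × 0.385337 = 134.80 W/m².
Ratio Q̄_A / Q̄_B = 125.62 / 134.80 = 0.9319.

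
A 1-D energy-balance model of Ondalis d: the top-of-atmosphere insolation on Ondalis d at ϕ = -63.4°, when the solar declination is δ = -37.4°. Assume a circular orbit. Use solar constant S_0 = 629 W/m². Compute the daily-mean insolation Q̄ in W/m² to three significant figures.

cos h₀ = −tan(-63.4°) tan(-37.400°) = -1.5268 ≤ −1 ⇒ polar day, h₀ = π.
Bracket: h₀ sin ϕ sin δ + cos ϕ cos δ sin h₀ = 3.1416×-0.89415×-0.60738 + 0.44776×0.79441×0.00000 = 1.706168 + 0.000000 = 1.706168.
Q̄ = (S_0/π) × [bracket] = (629/π) × 1.706168 = 341.6 W/m².

Q̄ ≈ 342 W/m²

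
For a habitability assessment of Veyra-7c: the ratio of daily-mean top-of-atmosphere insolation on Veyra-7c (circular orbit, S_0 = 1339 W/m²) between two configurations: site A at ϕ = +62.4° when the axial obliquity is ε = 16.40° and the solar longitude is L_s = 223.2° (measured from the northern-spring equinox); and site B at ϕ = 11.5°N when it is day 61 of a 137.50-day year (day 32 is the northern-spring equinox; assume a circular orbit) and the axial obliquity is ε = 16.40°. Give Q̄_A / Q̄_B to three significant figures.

Q̄_A / Q̄_B ≈ 0.212

— Configuration A (ϕ=+62.4°):
Solar declination: sin δ = sin ε · sin L_s = sin 16.40° × sin 223.2° = -0.19328, so δ = -11.144°.
cos h₀ = −tan(+62.4°) tan(-11.144°) = 0.3768, h₀ = 1.1844 rad.
Bracket: h₀ sin ϕ sin δ + cos ϕ cos δ sin h₀ = 1.1844×0.88620×-0.19328 + 0.46330×0.98114×0.92629 = -0.202870 + 0.421056 = 0.218186.
Q̄ = (S_0/π) × [bracket] = (1339/π) × 0.218186 = 92.995 W/m².
— Configuration B (ϕ=+11.5°):
Solar longitude: L_s = 360° × (61 − 32)/137.50 = 75.927°.
sin δ = sin 16.40° × sin 75.927° = 0.27387, so δ = +15.895°.
cos h₀ = −tan(+11.5°) tan(+15.895°) = -0.0579, h₀ = 1.6288 rad.
Bracket: h₀ sin ϕ sin δ + cos ϕ cos δ sin h₀ = 1.6288×0.19937×0.27387 + 0.97992×0.96177×0.99832 = 0.088935 + 0.940874 = 1.029809.
Q̄ = (S_0/π) × [bracket] = (1339/π) × 1.029809 = 438.92 W/m².
Ratio Q̄_A / Q̄_B = 92.995 / 438.92 = 0.2119.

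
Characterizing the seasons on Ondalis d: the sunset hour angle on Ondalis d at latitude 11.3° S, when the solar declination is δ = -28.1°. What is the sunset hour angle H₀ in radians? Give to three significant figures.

cos H₀ = −tan φ · tan δ = −tan(-11.3°) × tan(-28.100°) = -0.1067, so H₀ = 1.6777 rad = 96.12°.

H₀ = 1.68 rad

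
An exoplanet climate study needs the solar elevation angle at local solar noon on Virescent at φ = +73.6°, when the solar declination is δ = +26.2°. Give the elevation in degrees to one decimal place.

42.6°

At local noon the hour angle is zero, so the zenith angle equals |φ − δ| = |+73.6° − (+26.200°)| = 47.400°.
Elevation = 90° − 47.400° = 42.6°.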